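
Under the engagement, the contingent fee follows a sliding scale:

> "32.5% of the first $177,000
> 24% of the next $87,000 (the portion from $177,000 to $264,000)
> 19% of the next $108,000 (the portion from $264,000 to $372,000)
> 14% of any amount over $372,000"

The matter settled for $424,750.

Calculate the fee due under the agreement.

$106,310.00

First $177,000 at 32.5% = $57,525.00
Next $87,000 at 24% = $20,880.00
Next $108,000 at 19% = $20,520.00
Remaining $52,750 at 14% = $7,385.00
Fee: $57,525.00 + $20,880.00 + $20,520.00 + $7,385.00 = $106,310.00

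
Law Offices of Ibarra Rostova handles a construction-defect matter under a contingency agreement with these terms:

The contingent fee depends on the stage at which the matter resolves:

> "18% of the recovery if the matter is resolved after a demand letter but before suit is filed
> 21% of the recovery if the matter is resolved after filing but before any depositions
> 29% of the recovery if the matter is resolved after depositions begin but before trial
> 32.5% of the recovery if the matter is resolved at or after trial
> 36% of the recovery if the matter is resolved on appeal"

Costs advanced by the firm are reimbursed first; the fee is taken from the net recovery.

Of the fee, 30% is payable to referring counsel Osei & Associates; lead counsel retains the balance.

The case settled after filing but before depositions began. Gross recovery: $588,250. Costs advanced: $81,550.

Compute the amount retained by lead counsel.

$74,484.90

Fee base (net of costs): $588,250 − $81,550 = $506,700
The matter settled after filing but before depositions began, so the 21% rate applies.
$506,700 × 21% = $106,407.00
Referral share: 30% of $106,407.00 = $31,922.10; lead counsel retains $106,407.00 − $31,922.10 = $74,484.90.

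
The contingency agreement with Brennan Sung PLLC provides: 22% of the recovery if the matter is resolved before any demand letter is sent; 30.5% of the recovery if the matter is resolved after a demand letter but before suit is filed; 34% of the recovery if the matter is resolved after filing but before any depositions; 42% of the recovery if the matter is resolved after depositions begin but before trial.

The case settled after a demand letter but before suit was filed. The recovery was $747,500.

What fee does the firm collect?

The matter settled after a demand letter but before suit was filed, so the 30.5% rate applies.
$747,500 × 30.5% = $227,987.50

$227,987.50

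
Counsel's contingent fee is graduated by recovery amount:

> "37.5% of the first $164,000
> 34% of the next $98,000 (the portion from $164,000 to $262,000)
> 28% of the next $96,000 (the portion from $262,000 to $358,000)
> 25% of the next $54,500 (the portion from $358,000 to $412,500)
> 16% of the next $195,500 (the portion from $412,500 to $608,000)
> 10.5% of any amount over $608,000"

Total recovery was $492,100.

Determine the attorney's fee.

$148,061.00

First $164,000 at 37.5% = $61,500.00
Next $98,000 at 34% = $33,320.00
Next $96,000 at 28% = $26,880.00
Next $54,500 at 25% = $13,625.00
Remaining $79,600 at 16% = $12,736.00
Fee: $61,500.00 + $33,320.00 + $26,880.00 + $13,625.00 + $12,736.00 = $148,061.00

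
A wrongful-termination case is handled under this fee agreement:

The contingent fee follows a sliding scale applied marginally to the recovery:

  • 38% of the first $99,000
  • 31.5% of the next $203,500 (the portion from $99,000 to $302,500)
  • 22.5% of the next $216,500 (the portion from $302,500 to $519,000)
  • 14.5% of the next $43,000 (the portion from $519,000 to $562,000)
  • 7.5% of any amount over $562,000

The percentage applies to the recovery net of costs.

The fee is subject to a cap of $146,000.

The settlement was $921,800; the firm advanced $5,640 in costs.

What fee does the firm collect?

$146,000.00

Fee base (net of costs): $921,800 − $5,640 = $916,160
First $99,000 at 38% = $37,620.00
Next $203,500 at 31.5% = $64,102.50
Next $216,500 at 22.5% = $48,712.50
Next $43,000 at 14.5% = $6,235.00
Remaining $354,160 at 7.5% = $26,562.00
Fee: $37,620.00 + $64,102.50 + $48,712.50 + $6,235.00 + $26,562.00 = $183,232.00
$183,232.00 exceeds the $146,000 cap, so the fee is capped at $146,000.00.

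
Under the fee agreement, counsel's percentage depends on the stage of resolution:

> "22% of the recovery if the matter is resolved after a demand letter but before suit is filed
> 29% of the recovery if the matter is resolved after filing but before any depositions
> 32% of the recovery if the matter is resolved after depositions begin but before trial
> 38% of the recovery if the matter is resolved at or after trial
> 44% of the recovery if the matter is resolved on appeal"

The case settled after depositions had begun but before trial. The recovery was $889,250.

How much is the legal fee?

The matter settled after depositions had begun but before trial, so the 32% rate applies.
$889,250 × 32% = $284,560.00

$284,560.00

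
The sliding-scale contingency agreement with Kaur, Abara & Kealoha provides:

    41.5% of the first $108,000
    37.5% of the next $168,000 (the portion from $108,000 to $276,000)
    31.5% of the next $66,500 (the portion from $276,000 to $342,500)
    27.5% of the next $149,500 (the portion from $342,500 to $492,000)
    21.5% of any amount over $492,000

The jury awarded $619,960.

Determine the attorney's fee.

$197,391.40

First $108,000 at 41.5% = $44,820.00
Next $168,000 at 37.5% = $63,000.00
Next $66,500 at 31.5% = $20,947.50
Next $149,500 at 27.5% = $41,112.50
Remaining $127,960 at 21.5% = $27,511.40
Fee: $44,820.00 + $63,000.00 + $20,947.50 + $41,112.50 + $27,511.40 = $197,391.40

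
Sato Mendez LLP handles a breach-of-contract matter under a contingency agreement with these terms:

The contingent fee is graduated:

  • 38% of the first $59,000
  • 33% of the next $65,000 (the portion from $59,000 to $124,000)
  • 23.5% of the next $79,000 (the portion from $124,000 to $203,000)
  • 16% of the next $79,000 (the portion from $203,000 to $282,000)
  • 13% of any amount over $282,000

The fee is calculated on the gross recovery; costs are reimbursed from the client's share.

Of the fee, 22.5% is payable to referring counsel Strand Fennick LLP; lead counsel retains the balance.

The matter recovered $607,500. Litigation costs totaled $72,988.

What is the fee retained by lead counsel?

Fee base is the gross recovery, $607,500; costs are reimbursed separately.
First $59,000 at 38% = $22,420.00
Next $65,000 at 33% = $21,450.00
Next $79,000 at 23.5% = $18,565.00
Next $79,000 at 16% = $12,640.00
Remaining $325,500 at 13% = $42,315.00
Fee: $22,420.00 + $21,450.00 + $18,565.00 + $12,640.00 + $42,315.00 = $117,390.00
Referral share: 22.5% of $117,390.00 = $26,412.75; lead counsel retains $117,390.00 − $26,412.75 = $90,977.25.

$90,977.25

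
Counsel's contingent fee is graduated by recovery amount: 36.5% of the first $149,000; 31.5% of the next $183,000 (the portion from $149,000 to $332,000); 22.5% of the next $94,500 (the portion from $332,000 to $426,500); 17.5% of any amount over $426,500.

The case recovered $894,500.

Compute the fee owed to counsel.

First $149,000 at 36.5% = $54,385.00
Next $183,000 at 31.5% = $57,645.00
Next $94,500 at 22.5% = $21,262.50
Remaining $468,000 at 17.5% = $81,900.00
Fee: $54,385.00 + $57,645.00 + $21,262.50 + $81,900.00 = $215,192.50

$215,192.50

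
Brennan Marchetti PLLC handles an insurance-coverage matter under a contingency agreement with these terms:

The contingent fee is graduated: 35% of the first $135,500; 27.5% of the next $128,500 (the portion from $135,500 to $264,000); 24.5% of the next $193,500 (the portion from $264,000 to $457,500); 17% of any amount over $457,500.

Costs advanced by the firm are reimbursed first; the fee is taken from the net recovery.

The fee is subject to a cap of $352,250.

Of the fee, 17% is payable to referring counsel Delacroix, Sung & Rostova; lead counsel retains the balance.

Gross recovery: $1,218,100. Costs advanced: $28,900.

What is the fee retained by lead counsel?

$211,283.97

Fee base (net of costs): $1,218,100 − $28,900 = $1,189,200
First $135,500 at 35% = $47,425.00
Next $128,500 at 27.5% = $35,337.50
Next $193,500 at 24.5% = $47,407.50
Remaining $731,700 at 17% = $124,389.00
Fee: $47,425.00 + $35,337.50 + $47,407.50 + $124,389.00 = $254,559.00
$254,559.00 is under the $352,250 cap.
Referral share: 17% of $254,559.00 = $43,275.03; lead counsel retains $254,559.00 − $43,275.03 = $211,283.97.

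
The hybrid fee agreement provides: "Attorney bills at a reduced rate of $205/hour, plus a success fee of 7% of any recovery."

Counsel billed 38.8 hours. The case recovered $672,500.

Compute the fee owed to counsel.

$55,029.00

Hourly: 38.8 × $205 = $7,954.00
Success fee: 7% of $672,500 = $47,075.00
Total: $7,954.00 + $47,075.00 = $55,029.00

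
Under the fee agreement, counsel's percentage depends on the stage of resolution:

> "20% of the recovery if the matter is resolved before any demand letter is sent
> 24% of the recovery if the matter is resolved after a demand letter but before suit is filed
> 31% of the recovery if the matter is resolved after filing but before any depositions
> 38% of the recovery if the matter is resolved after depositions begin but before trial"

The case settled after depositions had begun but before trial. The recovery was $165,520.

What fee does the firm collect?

$62,897.60

The matter settled after depositions had begun but before trial, so the 38% rate applies.
$165,520 × 38% = $62,897.60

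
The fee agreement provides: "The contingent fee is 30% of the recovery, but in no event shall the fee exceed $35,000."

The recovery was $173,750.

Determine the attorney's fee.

$35,000.00

30% of $173,750 = $52,125.00
That exceeds the $35,000 cap, so the fee is capped at $35,000.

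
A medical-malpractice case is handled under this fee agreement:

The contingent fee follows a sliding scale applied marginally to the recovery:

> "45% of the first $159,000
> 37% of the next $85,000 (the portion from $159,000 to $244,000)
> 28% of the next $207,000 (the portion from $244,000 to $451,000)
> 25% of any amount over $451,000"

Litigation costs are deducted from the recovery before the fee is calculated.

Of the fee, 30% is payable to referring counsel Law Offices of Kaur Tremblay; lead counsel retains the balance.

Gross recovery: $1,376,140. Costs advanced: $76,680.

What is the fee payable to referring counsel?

$111,922.50

Fee base (net of costs): $1,376,140 − $76,680 = $1,299,460
First $159,000 at 45% = $71,550.00
Next $85,000 at 37% = $31,450.00
Next $207,000 at 28% = $57,960.00
Remaining $848,460 at 25% = $212,115.00
Fee: $71,550.00 + $31,450.00 + $57,960.00 + $212,115.00 = $373,075.00
Referral share: 30% of $373,075.00 = $111,922.50; lead counsel retains $373,075.00 − $111,922.50 = $261,152.50.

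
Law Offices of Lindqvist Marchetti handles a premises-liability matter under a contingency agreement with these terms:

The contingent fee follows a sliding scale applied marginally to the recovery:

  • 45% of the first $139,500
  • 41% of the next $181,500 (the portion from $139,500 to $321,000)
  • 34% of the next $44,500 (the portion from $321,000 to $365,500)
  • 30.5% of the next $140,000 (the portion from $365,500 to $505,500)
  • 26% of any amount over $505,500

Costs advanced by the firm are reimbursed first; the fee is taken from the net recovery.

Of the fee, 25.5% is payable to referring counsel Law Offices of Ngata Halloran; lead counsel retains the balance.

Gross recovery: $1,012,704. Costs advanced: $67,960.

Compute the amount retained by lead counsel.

Fee base (net of costs): $1,012,704 − $67,960 = $944,744
First $139,500 at 45% = $62,775.00
Next $181,500 at 41% = $74,415.00
Next $44,500 at 34% = $15,130.00
Next $140,000 at 30.5% = $42,700.00
Remaining $439,244 at 26% = $114,203.44
Fee: $62,775.00 + $74,415.00 + $15,130.00 + $42,700.00 + $114,203.44 = $309,223.44
Referral share: 25.5% of $309,223.44 = $78,851.98; lead counsel retains $309,223.44 − $78,851.98 = $230,371.46.

$230,371.46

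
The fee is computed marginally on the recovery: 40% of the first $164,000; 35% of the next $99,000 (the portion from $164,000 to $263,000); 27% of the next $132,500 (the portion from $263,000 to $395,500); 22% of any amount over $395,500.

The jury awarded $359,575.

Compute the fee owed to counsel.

First $164,000 at 40% = $65,600.00
Next $99,000 at 35% = $34,650.00
Remaining $96,575 at 27% = $26,075.25
Fee: $65,600.00 + $34,650.00 + $26,075.25 = $126,325.25

$126,325.25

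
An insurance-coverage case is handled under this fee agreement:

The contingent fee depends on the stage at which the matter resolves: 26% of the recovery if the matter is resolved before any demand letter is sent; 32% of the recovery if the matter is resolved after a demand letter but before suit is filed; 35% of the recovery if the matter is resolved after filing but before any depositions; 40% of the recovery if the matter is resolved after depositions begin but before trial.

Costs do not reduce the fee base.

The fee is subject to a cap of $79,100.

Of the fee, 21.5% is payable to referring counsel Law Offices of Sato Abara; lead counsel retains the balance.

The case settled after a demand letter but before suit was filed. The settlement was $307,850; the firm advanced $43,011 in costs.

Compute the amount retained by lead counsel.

$62,093.50

Fee base is the gross recovery, $307,850; costs are reimbursed separately.
The matter settled after a demand letter but before suit was filed, so the 32% rate applies.
$307,850 × 32% = $98,512.00
$98,512.00 exceeds the $79,100 cap, so the fee is capped at $79,100.00.
Referral share: 21.5% of $79,100.00 = $17,006.50; lead counsel retains $79,100.00 − $17,006.50 = $62,093.50.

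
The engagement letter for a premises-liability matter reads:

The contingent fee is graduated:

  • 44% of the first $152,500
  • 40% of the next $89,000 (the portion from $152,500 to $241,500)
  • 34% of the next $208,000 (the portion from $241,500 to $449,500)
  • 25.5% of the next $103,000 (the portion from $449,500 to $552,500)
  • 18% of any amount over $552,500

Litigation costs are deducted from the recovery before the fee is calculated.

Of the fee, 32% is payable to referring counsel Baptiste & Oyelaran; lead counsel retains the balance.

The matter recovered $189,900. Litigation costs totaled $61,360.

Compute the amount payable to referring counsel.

Fee base (net of costs): $189,900 − $61,360 = $128,540
First $128,540 at 44% = $56,557.60
Referral share: 32% of $56,557.60 = $18,098.43; lead counsel retains $56,557.60 − $18,098.43 = $38,459.17.

$18,098.43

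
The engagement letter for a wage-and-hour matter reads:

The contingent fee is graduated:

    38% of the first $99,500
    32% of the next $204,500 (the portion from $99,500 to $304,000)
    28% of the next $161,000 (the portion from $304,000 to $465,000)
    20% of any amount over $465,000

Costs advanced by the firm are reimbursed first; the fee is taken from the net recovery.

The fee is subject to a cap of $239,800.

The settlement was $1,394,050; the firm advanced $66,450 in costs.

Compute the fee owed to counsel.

$239,800.00

Fee base (net of costs): $1,394,050 − $66,450 = $1,327,600
First $99,500 at 38% = $37,810.00
Next $204,500 at 32% = $65,440.00
Next $161,000 at 28% = $45,080.00
Remaining $862,600 at 20% = $172,520.00
Fee: $37,810.00 + $65,440.00 + $45,080.00 + $172,520.00 = $320,850.00
$320,850.00 exceeds the $239,800 cap, so the fee is capped at $239,800.00.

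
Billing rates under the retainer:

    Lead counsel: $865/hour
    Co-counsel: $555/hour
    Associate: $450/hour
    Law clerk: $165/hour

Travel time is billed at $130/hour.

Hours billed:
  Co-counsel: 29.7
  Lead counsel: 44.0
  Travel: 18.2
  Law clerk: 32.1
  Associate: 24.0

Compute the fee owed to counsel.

Lead counsel: 44.0 × $865 = $38,060.00
Co-counsel: 29.7 × $555 = $16,483.50
Associate: 24.0 × $450 = $10,800.00
Law clerk: 32.1 × $165 = $5,296.50
Subtotal: $38,060.00 + $16,483.50 + $10,800.00 + $5,296.50 = $70,640.00
Travel: 18.2 × $130 = $2,366.00
Total: $70,640.00 + $2,366.00 = $73,006.00

$73,006.00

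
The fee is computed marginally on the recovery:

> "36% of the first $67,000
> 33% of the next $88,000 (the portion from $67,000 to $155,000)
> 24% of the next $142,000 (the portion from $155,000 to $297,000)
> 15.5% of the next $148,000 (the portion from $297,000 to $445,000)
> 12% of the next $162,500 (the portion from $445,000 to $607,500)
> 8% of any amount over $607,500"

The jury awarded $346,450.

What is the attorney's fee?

First $67,000 at 36% = $24,120.00
Next $88,000 at 33% = $29,040.00
Next $142,000 at 24% = $34,080.00
Remaining $49,450 at 15.5% = $7,664.75
Fee: $24,120.00 + $29,040.00 + $34,080.00 + $7,664.75 = $94,904.75

$94,904.75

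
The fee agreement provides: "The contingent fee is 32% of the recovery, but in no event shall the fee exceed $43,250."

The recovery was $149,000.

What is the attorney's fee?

32% of $149,000 = $47,680.00
That exceeds the $43,250 cap, so the fee is capped at $43,250.

$43,250.00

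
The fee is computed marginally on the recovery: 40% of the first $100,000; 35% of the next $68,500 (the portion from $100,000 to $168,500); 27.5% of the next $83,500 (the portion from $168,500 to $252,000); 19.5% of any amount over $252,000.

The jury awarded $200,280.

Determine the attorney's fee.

First $100,000 at 40% = $40,000.00
Next $68,500 at 35% = $23,975.00
Remaining $31,780 at 27.5% = $8,739.50
Fee: $40,000.00 + $23,975.00 + $8,739.50 = $72,714.50

$72,714.50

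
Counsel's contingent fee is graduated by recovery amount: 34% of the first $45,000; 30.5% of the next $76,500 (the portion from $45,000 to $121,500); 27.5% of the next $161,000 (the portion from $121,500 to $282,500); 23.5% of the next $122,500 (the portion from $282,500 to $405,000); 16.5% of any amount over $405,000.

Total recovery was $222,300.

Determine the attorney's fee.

First $45,000 at 34% = $15,300.00
Next $76,500 at 30.5% = $23,332.50
Remaining $100,800 at 27.5% = $27,720.00
Fee: $15,300.00 + $23,332.50 + $27,720.00 = $66,352.50

$66,352.50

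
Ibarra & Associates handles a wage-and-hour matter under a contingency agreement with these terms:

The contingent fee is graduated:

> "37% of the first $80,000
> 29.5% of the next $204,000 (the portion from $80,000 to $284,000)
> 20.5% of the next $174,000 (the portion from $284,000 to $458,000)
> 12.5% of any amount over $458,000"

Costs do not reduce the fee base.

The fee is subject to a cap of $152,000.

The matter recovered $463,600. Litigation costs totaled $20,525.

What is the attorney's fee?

Fee base is the gross recovery, $463,600; costs are reimbursed separately.
First $80,000 at 37% = $29,600.00
Next $204,000 at 29.5% = $60,180.00
Next $174,000 at 20.5% = $35,670.00
Remaining $5,600 at 12.5% = $700.00
Fee: $29,600.00 + $60,180.00 + $35,670.00 + $700.00 = $126,150.00
$126,150.00 is under the $152,000 cap.

$126,150.00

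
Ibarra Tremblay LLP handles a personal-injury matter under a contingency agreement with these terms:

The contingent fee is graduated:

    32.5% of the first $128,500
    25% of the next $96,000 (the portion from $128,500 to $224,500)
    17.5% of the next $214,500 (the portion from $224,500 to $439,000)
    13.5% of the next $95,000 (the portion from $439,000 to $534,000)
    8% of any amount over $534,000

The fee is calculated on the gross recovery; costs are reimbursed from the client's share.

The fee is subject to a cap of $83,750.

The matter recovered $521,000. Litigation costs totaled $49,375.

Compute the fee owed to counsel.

$83,750.00

Fee base is the gross recovery, $521,000; costs are reimbursed separately.
First $128,500 at 32.5% = $41,762.50
Next $96,000 at 25% = $24,000.00
Next $214,500 at 17.5% = $37,537.50
Remaining $82,000 at 13.5% = $11,070.00
Fee: $41,762.50 + $24,000.00 + $37,537.50 + $11,070.00 = $114,370.00
$114,370.00 exceeds the $83,750 cap, so the fee is capped at $83,750.00.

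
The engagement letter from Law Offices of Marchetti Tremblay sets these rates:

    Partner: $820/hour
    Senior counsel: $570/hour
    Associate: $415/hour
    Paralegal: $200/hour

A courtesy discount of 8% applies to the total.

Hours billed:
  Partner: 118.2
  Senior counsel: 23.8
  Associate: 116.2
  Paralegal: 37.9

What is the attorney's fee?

Partner: 118.2 × $820 = $96,924.00
Senior counsel: 23.8 × $570 = $13,566.00
Associate: 116.2 × $415 = $48,223.00
Paralegal: 37.9 × $200 = $7,580.00
Subtotal: $166,293.00
Less 8% discount: −$13,303.44
Total: $166,293.00 − $13,303.44 = $152,989.56

$152,989.56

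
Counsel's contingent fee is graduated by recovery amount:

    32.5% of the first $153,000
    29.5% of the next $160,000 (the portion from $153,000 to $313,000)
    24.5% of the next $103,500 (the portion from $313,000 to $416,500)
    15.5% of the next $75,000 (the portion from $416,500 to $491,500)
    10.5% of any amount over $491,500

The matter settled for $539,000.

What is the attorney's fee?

$138,895.00

First $153,000 at 32.5% = $49,725.00
Next $160,000 at 29.5% = $47,200.00
Next $103,500 at 24.5% = $25,357.50
Next $75,000 at 15.5% = $11,625.00
Remaining $47,500 at 10.5% = $4,987.50
Fee: $49,725.00 + $47,200.00 + $25,357.50 + $11,625.00 + $4,987.50 = $138,895.00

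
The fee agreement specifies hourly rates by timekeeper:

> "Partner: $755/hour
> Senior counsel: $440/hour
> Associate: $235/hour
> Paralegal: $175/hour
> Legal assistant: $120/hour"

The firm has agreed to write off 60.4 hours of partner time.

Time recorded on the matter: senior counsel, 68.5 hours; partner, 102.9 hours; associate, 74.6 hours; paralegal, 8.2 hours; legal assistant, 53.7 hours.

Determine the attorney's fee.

Partner: 102.9 × $755 = $77,689.50
Senior counsel: 68.5 × $440 = $30,140.00
Associate: 74.6 × $235 = $17,531.00
Paralegal: 8.2 × $175 = $1,435.00
Legal assistant: 53.7 × $120 = $6,444.00
Subtotal: $133,239.50
Write-off: 60.4 × $755 = $45,602.00
Total: $133,239.50 − $45,602.00 = $87,637.50

$87,637.50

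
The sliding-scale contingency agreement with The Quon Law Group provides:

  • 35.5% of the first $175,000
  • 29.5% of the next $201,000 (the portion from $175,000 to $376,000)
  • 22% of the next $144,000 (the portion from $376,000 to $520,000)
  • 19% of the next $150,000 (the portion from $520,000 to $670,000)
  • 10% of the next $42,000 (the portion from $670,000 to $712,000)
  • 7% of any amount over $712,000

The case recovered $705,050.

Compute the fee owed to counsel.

First $175,000 at 35.5% = $62,125.00
Next $201,000 at 29.5% = $59,295.00
Next $144,000 at 22% = $31,680.00
Next $150,000 at 19% = $28,500.00
Remaining $35,050 at 10% = $3,505.00
Fee: $62,125.00 + $59,295.00 + $31,680.00 + $28,500.00 + $3,505.00 = $185,105.00

$185,105.00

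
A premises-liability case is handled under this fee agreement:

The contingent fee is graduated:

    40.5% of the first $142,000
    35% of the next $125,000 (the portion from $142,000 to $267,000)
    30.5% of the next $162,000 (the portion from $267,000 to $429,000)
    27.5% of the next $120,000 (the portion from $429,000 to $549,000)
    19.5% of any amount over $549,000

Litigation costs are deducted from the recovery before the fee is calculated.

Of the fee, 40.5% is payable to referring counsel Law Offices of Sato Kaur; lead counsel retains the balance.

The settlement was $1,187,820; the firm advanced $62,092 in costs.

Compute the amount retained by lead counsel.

$176,198.52

Fee base (net of costs): $1,187,820 − $62,092 = $1,125,728
First $142,000 at 40.5% = $57,510.00
Next $125,000 at 35% = $43,750.00
Next $162,000 at 30.5% = $49,410.00
Next $120,000 at 27.5% = $33,000.00
Remaining $576,728 at 19.5% = $112,461.96
Fee: $57,510.00 + $43,750.00 + $49,410.00 + $33,000.00 + $112,461.96 = $296,131.96
Referral share: 40.5% of $296,131.96 = $119,933.44; lead counsel retains $296,131.96 − $119,933.44 = $176,198.52.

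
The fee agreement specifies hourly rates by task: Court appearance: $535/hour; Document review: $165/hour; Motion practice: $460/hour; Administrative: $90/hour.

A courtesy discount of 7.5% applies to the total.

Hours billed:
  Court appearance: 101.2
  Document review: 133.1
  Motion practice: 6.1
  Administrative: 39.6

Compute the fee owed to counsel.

$76,287.99

Court appearance: 101.2 × $535 = $54,142.00
Document review: 133.1 × $165 = $21,961.50
Motion practice: 6.1 × $460 = $2,806.00
Administrative: 39.6 × $90 = $3,564.00
Subtotal: $82,473.50
Less 7.5% discount: −$6,185.51
Total: $82,473.50 − $6,185.51 = $76,287.99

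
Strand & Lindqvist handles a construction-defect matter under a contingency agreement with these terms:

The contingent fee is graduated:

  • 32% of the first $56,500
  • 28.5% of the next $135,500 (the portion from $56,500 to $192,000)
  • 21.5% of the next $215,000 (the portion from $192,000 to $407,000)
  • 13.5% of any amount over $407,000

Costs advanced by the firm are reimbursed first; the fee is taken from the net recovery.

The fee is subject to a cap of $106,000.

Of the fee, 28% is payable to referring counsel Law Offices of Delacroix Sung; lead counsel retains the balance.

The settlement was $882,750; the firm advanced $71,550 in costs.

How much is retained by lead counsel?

Fee base (net of costs): $882,750 − $71,550 = $811,200
First $56,500 at 32% = $18,080.00
Next $135,500 at 28.5% = $38,617.50
Next $215,000 at 21.5% = $46,225.00
Remaining $404,200 at 13.5% = $54,567.00
Fee: $18,080.00 + $38,617.50 + $46,225.00 + $54,567.00 = $157,489.50
$157,489.50 exceeds the $106,000 cap, so the fee is capped at $106,000.00.
Referral share: 28% of $106,000.00 = $29,680.00; lead counsel retains $106,000.00 − $29,680.00 = $76,320.00.

$76,320.00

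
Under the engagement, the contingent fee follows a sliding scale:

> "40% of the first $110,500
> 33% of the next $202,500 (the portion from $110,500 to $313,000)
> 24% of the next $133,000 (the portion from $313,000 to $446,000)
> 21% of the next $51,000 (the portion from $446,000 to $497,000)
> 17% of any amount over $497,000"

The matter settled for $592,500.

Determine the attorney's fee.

$169,890.00

First $110,500 at 40% = $44,200.00
Next $202,500 at 33% = $66,825.00
Next $133,000 at 24% = $31,920.00
Next $51,000 at 21% = $10,710.00
Remaining $95,500 at 17% = $16,235.00
Fee: $44,200.00 + $66,825.00 + $31,920.00 + $10,710.00 + $16,235.00 = $169,890.00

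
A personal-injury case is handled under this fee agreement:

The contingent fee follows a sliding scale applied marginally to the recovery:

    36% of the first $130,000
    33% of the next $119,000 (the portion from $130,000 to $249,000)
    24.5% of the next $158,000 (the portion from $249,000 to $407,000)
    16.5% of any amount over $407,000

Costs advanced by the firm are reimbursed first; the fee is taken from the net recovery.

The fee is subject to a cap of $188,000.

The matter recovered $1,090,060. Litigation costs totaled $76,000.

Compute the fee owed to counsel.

Fee base (net of costs): $1,090,060 − $76,000 = $1,014,060
First $130,000 at 36% = $46,800.00
Next $119,000 at 33% = $39,270.00
Next $158,000 at 24.5% = $38,710.00
Remaining $607,060 at 16.5% = $100,164.90
Fee: $46,800.00 + $39,270.00 + $38,710.00 + $100,164.90 = $224,944.90
$224,944.90 exceeds the $188,000 cap, so the fee is capped at $188,000.00.

$188,000.00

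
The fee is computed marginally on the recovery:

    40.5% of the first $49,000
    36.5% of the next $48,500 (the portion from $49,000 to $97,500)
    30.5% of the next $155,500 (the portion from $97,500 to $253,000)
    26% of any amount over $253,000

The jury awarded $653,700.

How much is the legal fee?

First $49,000 at 40.5% = $19,845.00
Next $48,500 at 36.5% = $17,702.50
Next $155,500 at 30.5% = $47,427.50
Remaining $400,700 at 26% = $104,182.00
Fee: $19,845.00 + $17,702.50 + $47,427.50 + $104,182.00 = $189,157.00

$189,157.00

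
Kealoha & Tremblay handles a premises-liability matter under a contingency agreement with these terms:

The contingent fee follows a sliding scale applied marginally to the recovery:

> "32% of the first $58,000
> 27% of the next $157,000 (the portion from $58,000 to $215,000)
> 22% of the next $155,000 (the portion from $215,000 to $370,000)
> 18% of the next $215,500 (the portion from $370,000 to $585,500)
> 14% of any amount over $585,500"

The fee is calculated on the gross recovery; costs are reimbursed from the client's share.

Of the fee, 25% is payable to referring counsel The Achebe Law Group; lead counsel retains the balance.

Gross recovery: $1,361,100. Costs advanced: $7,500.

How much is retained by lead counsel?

Fee base is the gross recovery, $1,361,100; costs are reimbursed separately.
First $58,000 at 32% = $18,560.00
Next $157,000 at 27% = $42,390.00
Next $155,000 at 22% = $34,100.00
Next $215,500 at 18% = $38,790.00
Remaining $775,600 at 14% = $108,584.00
Fee: $18,560.00 + $42,390.00 + $34,100.00 + $38,790.00 + $108,584.00 = $242,424.00
Referral share: 25% of $242,424.00 = $60,606.00; lead counsel retains $242,424.00 − $60,606.00 = $181,818.00.

$181,818.00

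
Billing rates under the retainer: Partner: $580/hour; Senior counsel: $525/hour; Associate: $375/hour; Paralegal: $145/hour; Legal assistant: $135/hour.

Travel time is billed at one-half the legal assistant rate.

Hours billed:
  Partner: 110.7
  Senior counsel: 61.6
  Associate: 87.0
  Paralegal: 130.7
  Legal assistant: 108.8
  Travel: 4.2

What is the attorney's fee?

$163,094.00

Partner: 110.7 × $580 = $64,206.00
Senior counsel: 61.6 × $525 = $32,340.00
Associate: 87.0 × $375 = $32,625.00
Paralegal: 130.7 × $145 = $18,951.50
Legal assistant: 108.8 × $135 = $14,688.00
Subtotal: $64,206.00 + $32,340.00 + $32,625.00 + $18,951.50 + $14,688.00 = $162,810.50
Travel: 4.2 × ($135 ÷ 2) = 4.2 × $67.50 = $283.50
Total: $162,810.50 + $283.50 = $163,094.00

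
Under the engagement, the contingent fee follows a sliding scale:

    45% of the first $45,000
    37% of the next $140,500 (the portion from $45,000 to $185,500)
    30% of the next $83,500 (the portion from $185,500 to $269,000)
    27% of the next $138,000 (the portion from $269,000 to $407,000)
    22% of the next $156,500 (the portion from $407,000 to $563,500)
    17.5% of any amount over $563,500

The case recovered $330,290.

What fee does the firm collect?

First $45,000 at 45% = $20,250.00
Next $140,500 at 37% = $51,985.00
Next $83,500 at 30% = $25,050.00
Remaining $61,290 at 27% = $16,548.30
Fee: $20,250.00 + $51,985.00 + $25,050.00 + $16,548.30 = $113,833.30

$113,833.30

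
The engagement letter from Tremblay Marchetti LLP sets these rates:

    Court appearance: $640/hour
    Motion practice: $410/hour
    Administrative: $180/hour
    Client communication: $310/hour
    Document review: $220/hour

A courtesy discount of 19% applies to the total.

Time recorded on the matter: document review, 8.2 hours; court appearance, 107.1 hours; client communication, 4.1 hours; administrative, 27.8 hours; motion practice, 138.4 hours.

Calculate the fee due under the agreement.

$108,027.27

Court appearance: 107.1 × $640 = $68,544.00
Motion practice: 138.4 × $410 = $56,744.00
Administrative: 27.8 × $180 = $5,004.00
Client communication: 4.1 × $310 = $1,271.00
Document review: 8.2 × $220 = $1,804.00
Subtotal: $133,367.00
Less 19% discount: −$25,339.73
Total: $133,367.00 − $25,339.73 = $108,027.27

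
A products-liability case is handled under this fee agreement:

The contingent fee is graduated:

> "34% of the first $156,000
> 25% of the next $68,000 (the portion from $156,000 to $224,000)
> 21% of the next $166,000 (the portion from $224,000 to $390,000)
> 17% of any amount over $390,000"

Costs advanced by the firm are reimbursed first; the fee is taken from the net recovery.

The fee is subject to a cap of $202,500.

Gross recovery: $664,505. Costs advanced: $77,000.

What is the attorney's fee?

Fee base (net of costs): $664,505 − $77,000 = $587,505
First $156,000 at 34% = $53,040.00
Next $68,000 at 25% = $17,000.00
Next $166,000 at 21% = $34,860.00
Remaining $197,505 at 17% = $33,575.85
Fee: $53,040.00 + $17,000.00 + $34,860.00 + $33,575.85 = $138,475.85
$138,475.85 is under the $202,500 cap.

$138,475.85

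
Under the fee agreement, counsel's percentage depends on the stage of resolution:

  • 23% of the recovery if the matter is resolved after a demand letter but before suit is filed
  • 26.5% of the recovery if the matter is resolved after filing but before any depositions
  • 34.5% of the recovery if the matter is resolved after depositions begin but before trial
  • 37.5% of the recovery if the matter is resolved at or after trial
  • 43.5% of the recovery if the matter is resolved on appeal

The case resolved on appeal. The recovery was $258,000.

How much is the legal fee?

$112,230.00

The matter resolved on appeal, so the 43.5% rate applies.
$258,000 × 43.5% = $112,230.00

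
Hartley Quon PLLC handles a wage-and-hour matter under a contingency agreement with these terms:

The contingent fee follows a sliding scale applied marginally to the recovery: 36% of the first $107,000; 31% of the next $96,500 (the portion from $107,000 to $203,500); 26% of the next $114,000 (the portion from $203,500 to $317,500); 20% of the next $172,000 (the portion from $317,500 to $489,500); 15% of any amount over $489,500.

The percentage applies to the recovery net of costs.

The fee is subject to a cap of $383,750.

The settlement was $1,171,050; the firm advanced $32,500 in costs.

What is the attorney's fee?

$229,832.50

Fee base (net of costs): $1,171,050 − $32,500 = $1,138,550
First $107,000 at 36% = $38,520.00
Next $96,500 at 31% = $29,915.00
Next $114,000 at 26% = $29,640.00
Next $172,000 at 20% = $34,400.00
Remaining $649,050 at 15% = $97,357.50
Fee: $38,520.00 + $29,915.00 + $29,640.00 + $34,400.00 + $97,357.50 = $229,832.50
$229,832.50 is under the $383,750 cap.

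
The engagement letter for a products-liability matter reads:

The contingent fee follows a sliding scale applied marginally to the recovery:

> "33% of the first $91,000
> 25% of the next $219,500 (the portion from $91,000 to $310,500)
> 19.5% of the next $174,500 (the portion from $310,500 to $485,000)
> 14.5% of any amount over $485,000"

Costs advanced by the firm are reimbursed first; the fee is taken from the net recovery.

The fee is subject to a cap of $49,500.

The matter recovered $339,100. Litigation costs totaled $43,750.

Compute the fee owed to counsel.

$49,500.00

Fee base (net of costs): $339,100 − $43,750 = $295,350
First $91,000 at 33% = $30,030.00
Remaining $204,350 at 25% = $51,087.50
Fee: $30,030.00 + $51,087.50 = $81,117.50
$81,117.50 exceeds the $49,500 cap, so the fee is capped at $49,500.00.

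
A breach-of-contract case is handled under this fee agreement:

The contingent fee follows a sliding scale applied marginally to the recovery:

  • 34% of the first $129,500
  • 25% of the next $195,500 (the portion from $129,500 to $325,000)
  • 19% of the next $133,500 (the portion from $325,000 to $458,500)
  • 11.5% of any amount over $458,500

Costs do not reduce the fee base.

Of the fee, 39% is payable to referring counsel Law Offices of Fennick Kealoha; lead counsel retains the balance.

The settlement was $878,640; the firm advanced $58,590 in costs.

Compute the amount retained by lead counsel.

Fee base is the gross recovery, $878,640; costs are reimbursed separately.
First $129,500 at 34% = $44,030.00
Next $195,500 at 25% = $48,875.00
Next $133,500 at 19% = $25,365.00
Remaining $420,140 at 11.5% = $48,316.10
Fee: $44,030.00 + $48,875.00 + $25,365.00 + $48,316.10 = $166,586.10
Referral share: 39% of $166,586.10 = $64,968.58; lead counsel retains $166,586.10 − $64,968.58 = $101,617.52.

$101,617.52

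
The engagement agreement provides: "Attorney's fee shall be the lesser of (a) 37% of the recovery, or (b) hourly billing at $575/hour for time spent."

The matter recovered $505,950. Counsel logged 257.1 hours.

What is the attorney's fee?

$147,832.50

(a) 37% of $505,950 = $187,201.50
(b) 257.1 × $575 = $147,832.50
The lesser is (b): $147,832.50.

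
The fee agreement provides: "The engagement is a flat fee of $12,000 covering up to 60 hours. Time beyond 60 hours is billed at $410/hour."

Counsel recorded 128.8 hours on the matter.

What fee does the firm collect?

Flat fee: $12,000.00
Excess hours: 128.8 − 60 = 68.8
Overrun: 68.8 × $410 = $28,208.00
Total: $12,000.00 + $28,208.00 = $40,208.00

$40,208.00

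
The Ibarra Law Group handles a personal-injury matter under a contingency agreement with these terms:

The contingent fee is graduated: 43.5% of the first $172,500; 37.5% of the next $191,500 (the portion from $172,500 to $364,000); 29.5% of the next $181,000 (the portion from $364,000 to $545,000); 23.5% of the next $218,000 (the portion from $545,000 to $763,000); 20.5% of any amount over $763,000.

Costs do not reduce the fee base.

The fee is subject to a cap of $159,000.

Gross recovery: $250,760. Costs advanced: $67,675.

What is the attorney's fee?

Fee base is the gross recovery, $250,760; costs are reimbursed separately.
First $172,500 at 43.5% = $75,037.50
Remaining $78,260 at 37.5% = $29,347.50
Fee: $75,037.50 + $29,347.50 = $104,385.00
$104,385.00 is under the $159,000 cap.

$104,385.00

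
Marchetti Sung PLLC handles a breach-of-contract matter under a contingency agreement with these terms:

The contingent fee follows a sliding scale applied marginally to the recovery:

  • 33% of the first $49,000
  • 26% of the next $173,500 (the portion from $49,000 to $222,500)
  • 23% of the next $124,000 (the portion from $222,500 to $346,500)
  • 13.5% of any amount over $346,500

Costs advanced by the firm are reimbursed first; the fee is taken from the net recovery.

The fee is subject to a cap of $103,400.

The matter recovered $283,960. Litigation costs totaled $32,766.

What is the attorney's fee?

Fee base (net of costs): $283,960 − $32,766 = $251,194
First $49,000 at 33% = $16,170.00
Next $173,500 at 26% = $45,110.00
Remaining $28,694 at 23% = $6,599.62
Fee: $16,170.00 + $45,110.00 + $6,599.62 = $67,879.62
$67,879.62 is under the $103,400 cap.

$67,879.62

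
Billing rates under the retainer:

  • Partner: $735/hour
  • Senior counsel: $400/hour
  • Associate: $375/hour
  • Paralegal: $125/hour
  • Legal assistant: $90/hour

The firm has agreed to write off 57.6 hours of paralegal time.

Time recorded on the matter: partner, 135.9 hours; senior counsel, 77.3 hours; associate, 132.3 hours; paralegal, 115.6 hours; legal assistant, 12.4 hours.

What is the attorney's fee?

$188,785.00

Partner: 135.9 × $735 = $99,886.50
Senior counsel: 77.3 × $400 = $30,920.00
Associate: 132.3 × $375 = $49,612.50
Paralegal: 115.6 × $125 = $14,450.00
Legal assistant: 12.4 × $90 = $1,116.00
Subtotal: $195,985.00
Write-off: 57.6 × $125 = $7,200.00
Total: $195,985.00 − $7,200.00 = $188,785.00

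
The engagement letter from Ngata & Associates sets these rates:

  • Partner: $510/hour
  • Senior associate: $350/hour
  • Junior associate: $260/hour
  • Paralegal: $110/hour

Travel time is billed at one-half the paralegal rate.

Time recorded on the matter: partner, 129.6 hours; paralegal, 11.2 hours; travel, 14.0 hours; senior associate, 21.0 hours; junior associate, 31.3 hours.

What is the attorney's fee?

$83,586.00

Partner: 129.6 × $510 = $66,096.00
Senior associate: 21.0 × $350 = $7,350.00
Junior associate: 31.3 × $260 = $8,138.00
Paralegal: 11.2 × $110 = $1,232.00
Subtotal: $66,096.00 + $7,350.00 + $8,138.00 + $1,232.00 = $82,816.00
Travel: 14.0 × ($110 ÷ 2) = 14.0 × $55.00 = $770.00
Total: $82,816.00 + $770.00 = $83,586.00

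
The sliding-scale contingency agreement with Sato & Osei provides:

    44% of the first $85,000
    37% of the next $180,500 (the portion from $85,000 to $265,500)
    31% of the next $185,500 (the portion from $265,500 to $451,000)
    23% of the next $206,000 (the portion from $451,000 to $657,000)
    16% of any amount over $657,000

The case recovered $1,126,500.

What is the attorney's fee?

First $85,000 at 44% = $37,400.00
Next $180,500 at 37% = $66,785.00
Next $185,500 at 31% = $57,505.00
Next $206,000 at 23% = $47,380.00
Remaining $469,500 at 16% = $75,120.00
Fee: $37,400.00 + $66,785.00 + $57,505.00 + $47,380.00 + $75,120.00 = $284,190.00

$284,190.00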